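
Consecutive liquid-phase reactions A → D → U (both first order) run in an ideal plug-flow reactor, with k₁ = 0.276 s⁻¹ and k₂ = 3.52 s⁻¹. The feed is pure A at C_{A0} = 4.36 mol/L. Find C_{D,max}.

Evaluating C_D at τ_opt = ln(k₂/k₁)/(k₂−k₁) gives C_{D,max}/C_{A0} = (k₁/k₂)^[k₂/(k₂−k₁)].
= (0.276/3.52)^(3.52/(3.52−0.276)) = (0.07841)^(1.085) = 0.06314.
C_{D,max} = 0.06314×4.36 = 0.275 mol/L.

0.275 mol/L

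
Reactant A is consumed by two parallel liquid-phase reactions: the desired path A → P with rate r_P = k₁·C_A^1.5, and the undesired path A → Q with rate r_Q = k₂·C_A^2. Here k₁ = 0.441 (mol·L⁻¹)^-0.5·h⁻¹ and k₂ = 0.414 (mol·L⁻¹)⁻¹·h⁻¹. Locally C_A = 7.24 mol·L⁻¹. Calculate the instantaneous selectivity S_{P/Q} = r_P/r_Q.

0.396

S_{P/Q} = r_P/r_Q = (k₁·C_A^1.5)/(k₂·C_A^2) = (k₁/k₂)·C_A^-0.5.
= (0.441×7.240^1.5) / (0.414×7.240^2) = 8.591/21.70 = 0.396.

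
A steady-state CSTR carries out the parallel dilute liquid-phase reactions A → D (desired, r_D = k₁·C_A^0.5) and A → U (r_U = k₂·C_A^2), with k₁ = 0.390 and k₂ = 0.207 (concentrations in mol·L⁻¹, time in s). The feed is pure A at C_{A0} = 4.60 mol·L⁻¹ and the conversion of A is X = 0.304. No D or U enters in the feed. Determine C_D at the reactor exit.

Exit C_A = C_{A0}(1−X) = 4.60×0.696 = 3.202 mol·L⁻¹.
Rates in a CSTR are evaluated at the outlet concentration: r_D = 0.390×3.202^0.5 = 0.6978, r_U = 0.207×3.202^2 = 2.122.
Fraction of consumed A going to D: r_D/(r_D+r_U) = 0.2475.
C_D = 0.2475·C_{A0}·X = 0.2475×4.60×0.304 = 0.346 mol·L⁻¹.

0.346 mol·L⁻¹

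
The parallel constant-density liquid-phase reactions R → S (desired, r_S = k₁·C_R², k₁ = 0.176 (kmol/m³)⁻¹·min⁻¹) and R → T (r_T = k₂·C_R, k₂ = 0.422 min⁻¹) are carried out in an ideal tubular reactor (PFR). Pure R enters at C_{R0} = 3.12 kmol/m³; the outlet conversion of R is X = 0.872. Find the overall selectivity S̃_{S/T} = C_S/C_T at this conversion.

0.670

C_R = C_{R0}(1−X) = 0.3994 kmol/m³.
Along a PFR/batch, dC_T/dC_R = −r_T/(r_S+r_T) = −k₂/(k₂+k₁·C_R).
Integrating from C_{R0} to C_R: C_T = (0.422/0.176)·ln[(0.422+0.176·3.12)/(0.422+0.176·0.399)] = 2.398·ln(0.9711/0.4923) = 1.629 kmol/m³.
Then C_S = (C_{R0}−C_R) − C_T = 2.721 − 1.629 = 1.092 kmol/m³.
S̃_{S/T} = C_S/C_T = 1.092/1.629 = 0.670.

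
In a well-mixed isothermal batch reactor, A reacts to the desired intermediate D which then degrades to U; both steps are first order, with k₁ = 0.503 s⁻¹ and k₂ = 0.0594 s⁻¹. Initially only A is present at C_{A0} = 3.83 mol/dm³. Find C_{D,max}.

Evaluating C_D at t_opt = ln(k₂/k₁)/(k₂−k₁) gives C_{D,max}/C_{A0} = (k₁/k₂)^[k₂/(k₂−k₁)].
= (0.503/0.0594)^(0.0594/(0.0594−0.503)) = (8.468)^(-0.1339) = 0.7512.
C_{D,max} = 0.7512×3.83 = 2.88 mol/dm³.

2.88 mol/dm³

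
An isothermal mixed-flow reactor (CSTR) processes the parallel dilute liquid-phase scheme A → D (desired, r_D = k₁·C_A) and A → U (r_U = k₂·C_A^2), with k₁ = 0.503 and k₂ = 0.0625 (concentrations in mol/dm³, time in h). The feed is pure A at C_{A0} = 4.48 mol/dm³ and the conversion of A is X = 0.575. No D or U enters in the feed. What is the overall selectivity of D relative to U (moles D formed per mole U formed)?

Exit C_A = C_{A0}(1−X) = 4.48×0.425 = 1.904 mol/dm³.
In a CSTR the entire volume is at exit conditions, so r_D = 0.503×1.904 = 0.9577 and r_U = 0.0625×1.904^2 = 0.2266.
Overall selectivity = C_D/C_U = r_Dτ/(r_Uτ) = r_D/r_U = 4.23.

4.23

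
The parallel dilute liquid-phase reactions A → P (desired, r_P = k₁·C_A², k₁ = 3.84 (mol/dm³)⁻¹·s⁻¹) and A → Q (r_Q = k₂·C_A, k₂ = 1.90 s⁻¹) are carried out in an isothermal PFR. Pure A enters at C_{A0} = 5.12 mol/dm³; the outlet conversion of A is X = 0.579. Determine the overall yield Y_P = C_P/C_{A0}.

0.506

C_A = C_{A0}(1−X) = 2.156 mol/dm³.
Along a PFR/batch, dC_Q/dC_A = −r_Q/(r_P+r_Q) = −k₂/(k₂+k₁·C_A).
Integrating from C_{A0} to C_A: C_Q = (1.90/3.84)·ln[(1.90+3.84·5.12)/(1.90+3.84·2.16)] = 0.4948·ln(21.56/10.18) = 0.3715 mol/dm³.
Then C_P = (C_{A0}−C_A) − C_Q = 2.964 − 0.3715 = 2.593 mol/dm³.
Y_P = C_P/C_{A0} = 2.593/5.12 = 0.506.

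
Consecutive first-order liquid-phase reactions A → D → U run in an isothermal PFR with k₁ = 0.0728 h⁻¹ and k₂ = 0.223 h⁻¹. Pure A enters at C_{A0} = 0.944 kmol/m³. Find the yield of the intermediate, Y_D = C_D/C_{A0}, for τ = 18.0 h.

0.122

For first-order series with pure A initially, C_D(τ) = k₁C_{A0}/(k₂−k₁)·(e^(−k₁τ) − e^(−k₂τ)).
e^(−k₁τ) = e^(−0.0728×18.0) = e^(−1.310) = 0.2697; e^(−k₂τ) = e^(−4.014) = 0.01806.
C_D = 0.0728×0.944/(0.223−0.0728) × (0.2697−0.01806) = 0.4575×0.2517 = 0.1151 kmol/m³.
Y_D = C_D/C_{A0} = 0.1151/0.944 = 0.122.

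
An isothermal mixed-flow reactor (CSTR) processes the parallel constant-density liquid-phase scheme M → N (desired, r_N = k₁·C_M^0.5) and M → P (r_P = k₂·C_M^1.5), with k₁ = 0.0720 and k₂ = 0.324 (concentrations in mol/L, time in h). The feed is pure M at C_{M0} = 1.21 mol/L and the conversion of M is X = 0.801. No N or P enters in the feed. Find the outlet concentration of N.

0.465 mol/L

Exit C_M = C_{M0}(1−X) = 1.21×0.199 = 0.2408 mol/L.
In a CSTR the entire volume is at exit conditions, so r_N = 0.0720×0.2408^0.5 = 0.03533 and r_P = 0.324×0.2408^1.5 = 0.03828.
Fraction of consumed M going to N: r_N/(r_N+r_P) = 0.4799.
C_N = 0.4799·C_{M0}·X = 0.4799×1.21×0.801 = 0.465 mol/L.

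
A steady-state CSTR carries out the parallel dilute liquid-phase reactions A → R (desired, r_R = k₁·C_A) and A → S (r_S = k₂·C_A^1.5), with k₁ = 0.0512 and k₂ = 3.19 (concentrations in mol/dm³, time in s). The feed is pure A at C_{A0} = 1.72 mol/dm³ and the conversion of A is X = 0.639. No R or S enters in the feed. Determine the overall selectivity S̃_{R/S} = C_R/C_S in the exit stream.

Exit C_A = C_{A0}(1−X) = 1.72×0.361 = 0.6209 mol/dm³.
A CSTR operates uniformly at the exit composition, giving r_R = 0.03179 and r_S = 1.561 (each k·C_A^n at C_A = 0.6209).
Overall selectivity = C_R/C_S = r_Rτ/(r_Sτ) = r_R/r_S = 0.0204.

0.0204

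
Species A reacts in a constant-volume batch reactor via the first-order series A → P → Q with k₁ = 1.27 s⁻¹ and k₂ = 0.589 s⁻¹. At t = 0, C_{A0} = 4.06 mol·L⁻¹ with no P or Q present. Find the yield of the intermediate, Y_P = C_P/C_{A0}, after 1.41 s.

For first-order series with pure A initially, C_P(t) = k₁C_{A0}/(k₂−k₁)·(e^(−k₁t) − e^(−k₂t)).
e^(−k₁t) = e^(−1.27×1.41) = e^(−1.791) = 0.1668; e^(−k₂t) = e^(−0.8305) = 0.4358.
C_P = 1.27×4.06/(0.589−1.27) × (0.1668−0.4358) = (-7.572)×(-0.2690) = 2.037 mol·L⁻¹.
Y_P = C_P/C_{A0} = 2.037/4.06 = 0.502.

0.502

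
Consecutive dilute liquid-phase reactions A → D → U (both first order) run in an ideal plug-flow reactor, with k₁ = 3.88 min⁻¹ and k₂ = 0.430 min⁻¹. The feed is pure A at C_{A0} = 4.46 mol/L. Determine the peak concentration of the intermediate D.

For a first-order series the maximum intermediate yield is C_{D,max}/C_{A0} = (k₁/k₂)^[k₂/(k₂−k₁)].
= (3.88/0.430)^(0.430/(0.430−3.88)) = (9.023)^(-0.1246) = 0.7602.
C_{D,max} = 0.7602×4.46 = 3.39 mol/L.

3.39 mol/L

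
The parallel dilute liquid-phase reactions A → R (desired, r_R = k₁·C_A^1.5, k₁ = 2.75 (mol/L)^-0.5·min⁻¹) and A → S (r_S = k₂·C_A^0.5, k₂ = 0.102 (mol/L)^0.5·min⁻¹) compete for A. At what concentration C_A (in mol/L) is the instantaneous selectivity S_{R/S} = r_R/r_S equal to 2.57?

S_{R/S} = (k₁/k₂)·C_A ⇒ C_A = S·k₂/k₁.
= 2.57×0.102/2.75 = 0.0953 mol/L.

0.0953 mol/L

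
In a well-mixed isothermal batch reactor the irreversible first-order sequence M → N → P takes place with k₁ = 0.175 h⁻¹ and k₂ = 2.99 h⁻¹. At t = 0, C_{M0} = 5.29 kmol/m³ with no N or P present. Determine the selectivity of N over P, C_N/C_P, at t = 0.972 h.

Solving the coupled first-order balances gives C_N(t) = [k₁/(k₂−k₁)]·C_{M0}·(e^(−k₁t) − e^(−k₂t)).
e^(−k₁t) = e^(−0.175×0.972) = e^(−0.1701) = 0.8436; e^(−k₂t) = e^(−2.906) = 0.05468.
C_N = 0.175×5.29/(2.99−0.175) × (0.8436−0.05468) = 0.3289×0.7889 = 0.2594 kmol/m³.
C_M = C_{M0}e^(−k₁t) = 4.463 kmol/m³, so C_P = C_{M0}−C_M−C_N = 0.5680 kmol/m³; C_N/C_P = 0.457.

0.457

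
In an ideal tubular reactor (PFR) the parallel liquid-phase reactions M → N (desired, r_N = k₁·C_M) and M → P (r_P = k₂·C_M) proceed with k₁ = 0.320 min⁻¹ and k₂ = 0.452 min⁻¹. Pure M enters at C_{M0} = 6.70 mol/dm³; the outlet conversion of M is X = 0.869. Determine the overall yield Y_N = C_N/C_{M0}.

0.360

C_M = C_{M0}(1−X) = 0.8777 mol/dm³.
Both paths are first order in M, so the instantaneous fraction to N is constant: dC_N/d(−C_M) = k₁/(k₁+k₂) = 0.4145.
C_N = 0.4145·(C_{M0}−C_M) = 0.4145×5.822 = 2.41 mol/dm³.
Y_N = C_N/C_{M0} = 2.413/6.70 = 0.360.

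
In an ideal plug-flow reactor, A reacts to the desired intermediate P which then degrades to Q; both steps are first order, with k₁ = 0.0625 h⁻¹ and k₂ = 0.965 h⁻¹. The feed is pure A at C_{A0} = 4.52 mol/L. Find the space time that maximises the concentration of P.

For first-order series the maximum of C_P occurs at τ_opt = ln(k₂/k₁)/(k₂−k₁).
= ln(0.965/0.0625)/(0.965−0.0625) = ln(15.44)/0.9025 = 2.737/0.9025 = 3.03 h.

3.03 h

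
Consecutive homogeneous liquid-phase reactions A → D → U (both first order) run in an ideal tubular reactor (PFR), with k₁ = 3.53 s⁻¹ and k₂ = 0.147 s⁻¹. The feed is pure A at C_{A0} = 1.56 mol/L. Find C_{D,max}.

For a first-order series the maximum intermediate yield is C_{D,max}/C_{A0} = (k₁/k₂)^[k₂/(k₂−k₁)].
= (3.53/0.147)^(0.147/(0.147−3.53)) = (24.01)^(-0.04345) = 0.8710.
C_{D,max} = 0.8710×1.56 = 1.36 mol/L.

1.36 mol/L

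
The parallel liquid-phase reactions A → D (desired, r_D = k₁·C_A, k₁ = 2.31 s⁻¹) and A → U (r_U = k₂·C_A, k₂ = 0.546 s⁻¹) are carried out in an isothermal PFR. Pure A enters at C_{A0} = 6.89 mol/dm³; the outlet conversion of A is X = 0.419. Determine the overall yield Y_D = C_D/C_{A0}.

C_A = C_{A0}(1−X) = 4.003 mol/dm³.
Both paths are first order in A, so the instantaneous fraction to D is constant: dC_D/d(−C_A) = k₁/(k₁+k₂) = 0.8088.
C_D = 0.8088·(C_{A0}−C_A) = 0.8088×2.887 = 2.34 mol/dm³.
Y_D = C_D/C_{A0} = 2.335/6.89 = 0.339.

0.339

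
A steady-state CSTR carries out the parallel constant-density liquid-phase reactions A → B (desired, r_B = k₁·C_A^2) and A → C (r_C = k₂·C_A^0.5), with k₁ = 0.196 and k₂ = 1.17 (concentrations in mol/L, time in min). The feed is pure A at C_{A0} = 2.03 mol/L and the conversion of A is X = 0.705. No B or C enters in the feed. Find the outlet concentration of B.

0.103 mol/L

Exit C_A = C_{A0}(1−X) = 2.03×0.295 = 0.5988 mol/L.
In a CSTR the entire volume is at exit conditions, so r_B = 0.196×0.5988^2 = 0.07029 and r_C = 1.17×0.5988^0.5 = 0.9054.
Fraction of consumed A going to B: r_B/(r_B+r_C) = 0.07204.
C_B = 0.07204·C_{A0}·X = 0.07204×2.03×0.705 = 0.103 mol/L.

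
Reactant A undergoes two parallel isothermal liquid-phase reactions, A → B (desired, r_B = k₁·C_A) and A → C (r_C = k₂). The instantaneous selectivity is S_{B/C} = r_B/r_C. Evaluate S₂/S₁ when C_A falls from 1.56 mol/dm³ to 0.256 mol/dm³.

0.164

S_{B/C} = (k₁/k₂)·C_A, so S₂/S₁ = (C_{A,2}/C_{A,1}).
= 0.256/1.56 = 0.164.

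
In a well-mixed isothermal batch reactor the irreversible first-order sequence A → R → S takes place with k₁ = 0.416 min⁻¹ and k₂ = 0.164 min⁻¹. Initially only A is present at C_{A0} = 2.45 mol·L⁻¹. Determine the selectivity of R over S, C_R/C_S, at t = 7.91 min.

Solving the coupled first-order balances gives C_R(t) = [k₁/(k₂−k₁)]·C_{A0}·(e^(−k₁t) − e^(−k₂t)).
e^(−k₁t) = e^(−0.416×7.91) = e^(−3.291) = 0.03723; e^(−k₂t) = e^(−1.297) = 0.2733.
C_R = 0.416×2.45/(0.164−0.416) × (0.03723−0.2733) = (-4.044)×(-0.2361) = 0.9547 mol·L⁻¹.
C_A = C_{A0}e^(−k₁t) = 0.09122 mol·L⁻¹, so C_S = C_{A0}−C_A−C_R = 1.404 mol·L⁻¹; C_R/C_S = 0.680.

0.680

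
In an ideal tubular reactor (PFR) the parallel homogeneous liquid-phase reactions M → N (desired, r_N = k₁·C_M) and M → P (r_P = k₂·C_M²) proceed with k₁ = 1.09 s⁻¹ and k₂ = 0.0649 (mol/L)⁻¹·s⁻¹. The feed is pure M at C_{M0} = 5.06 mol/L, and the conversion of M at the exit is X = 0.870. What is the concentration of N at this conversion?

3.78 mol/L

C_M = C_{M0}(1−X) = 0.6578 mol/L.
Along a PFR/batch, dC_N/dC_M = −r_N/(r_N+r_P) = −k₁/(k₁+k₂·C_M).
Integrating from C_{M0} to C_M: C_N = (1.09/0.0649)·ln[(1.09+0.0649·5.06)/(1.09+0.0649·0.658)] = 16.80·ln(1.418/1.133) = 3.778 mol/L.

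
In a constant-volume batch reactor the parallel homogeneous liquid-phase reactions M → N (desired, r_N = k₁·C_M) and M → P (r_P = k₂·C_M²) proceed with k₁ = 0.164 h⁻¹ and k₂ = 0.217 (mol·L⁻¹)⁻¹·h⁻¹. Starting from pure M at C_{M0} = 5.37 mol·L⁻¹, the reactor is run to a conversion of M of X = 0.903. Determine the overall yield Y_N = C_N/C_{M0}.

0.221

C_M = C_{M0}(1−X) = 0.5209 mol·L⁻¹.
Along a PFR/batch, dC_N/dC_M = −r_N/(r_N+r_P) = −k₁/(k₁+k₂·C_M).
Integrating from C_{M0} to C_M: C_N = (0.164/0.217)·ln[(0.164+0.217·5.37)/(0.164+0.217·0.521)] = 0.7558·ln(1.329/0.2770) = 1.185 mol·L⁻¹.
Y_N = C_N/C_{M0} = 1.185/5.37 = 0.221.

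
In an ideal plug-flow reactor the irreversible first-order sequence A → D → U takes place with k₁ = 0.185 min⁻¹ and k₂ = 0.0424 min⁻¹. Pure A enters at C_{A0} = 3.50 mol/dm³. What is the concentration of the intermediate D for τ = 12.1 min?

For first-order series with pure A initially, C_D(τ) = k₁C_{A0}/(k₂−k₁)·(e^(−k₁τ) − e^(−k₂τ)).
e^(−k₁τ) = e^(−0.185×12.1) = e^(−2.238) = 0.1066; e^(−k₂τ) = e^(−0.5130) = 0.5987.
C_D = 0.185×3.50/(0.0424−0.185) × (0.1066−0.5987) = (-4.541)×(-0.4921) = 2.234 mol/dm³.

2.23 mol/dm³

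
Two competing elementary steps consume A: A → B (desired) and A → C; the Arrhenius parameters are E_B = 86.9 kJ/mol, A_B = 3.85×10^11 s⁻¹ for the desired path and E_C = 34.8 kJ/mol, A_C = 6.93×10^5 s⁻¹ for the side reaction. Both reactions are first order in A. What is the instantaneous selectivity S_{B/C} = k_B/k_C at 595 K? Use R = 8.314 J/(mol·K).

14.8

Since both paths have the same order in A, the concentration cancels and S_{B/C} = k_B/k_C = (A_B/A_C)·exp[(E_C−E_B)/(RT)].
(E_C−E_B)/(RT) = (34.8−86.9)×10³/(8.314×595) = -52100/4947 = -10.53.
k_B/k_C = (3.85×10^11/6.93×10^5)·exp(-10.53) = 5.556×10^5 × 2.667×10^-5 = 14.8.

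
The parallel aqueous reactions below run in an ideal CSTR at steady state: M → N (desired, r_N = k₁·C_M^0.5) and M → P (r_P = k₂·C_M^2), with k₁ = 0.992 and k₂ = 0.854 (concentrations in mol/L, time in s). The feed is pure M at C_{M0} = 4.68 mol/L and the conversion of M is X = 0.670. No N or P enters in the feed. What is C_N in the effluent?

1.18 mol/L

Exit C_M = C_{M0}(1−X) = 4.68×0.330 = 1.544 mol/L.
In a CSTR the entire volume is at exit conditions, so r_N = 0.992×1.544^0.5 = 1.233 and r_P = 0.854×1.544^2 = 2.037.
Fraction of consumed M going to N: r_N/(r_N+r_P) = 0.3770.
C_N = 0.3770·C_{M0}·X = 0.3770×4.68×0.670 = 1.18 mol/L.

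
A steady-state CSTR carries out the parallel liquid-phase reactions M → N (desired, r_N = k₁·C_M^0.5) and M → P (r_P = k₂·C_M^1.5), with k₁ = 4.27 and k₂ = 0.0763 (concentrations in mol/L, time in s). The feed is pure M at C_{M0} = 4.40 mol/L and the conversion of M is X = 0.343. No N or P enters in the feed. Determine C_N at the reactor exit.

1.44 mol/L

Exit C_M = C_{M0}(1−X) = 4.40×0.657 = 2.891 mol/L.
A CSTR operates uniformly at the exit composition, giving r_N = 7.260 and r_P = 0.3750 (each k·C_M^n at C_M = 2.891).
Fraction of consumed M going to N: r_N/(r_N+r_P) = 0.9509.
C_N = 0.9509·C_{M0}·X = 0.9509×4.40×0.343 = 1.44 mol/L.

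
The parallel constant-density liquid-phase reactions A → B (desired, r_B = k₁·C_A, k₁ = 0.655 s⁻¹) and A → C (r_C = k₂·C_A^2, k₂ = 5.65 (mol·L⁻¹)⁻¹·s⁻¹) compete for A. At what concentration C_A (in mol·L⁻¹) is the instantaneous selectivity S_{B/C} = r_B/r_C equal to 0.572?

S_{B/C} = (k₁/k₂)·C_A⁻¹ ⇒ C_A = (S·k₂/k₁)^(-1).
= (0.572×5.65/0.655)^(-1) = (4.934)^(-1) = 0.203 mol·L⁻¹.

0.203 mol·L⁻¹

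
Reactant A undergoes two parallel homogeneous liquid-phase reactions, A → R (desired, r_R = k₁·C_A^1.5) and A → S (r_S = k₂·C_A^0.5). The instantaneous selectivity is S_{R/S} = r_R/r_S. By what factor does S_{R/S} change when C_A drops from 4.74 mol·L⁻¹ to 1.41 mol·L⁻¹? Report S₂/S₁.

0.297

S_{R/S} = (k₁/k₂)·C_A, so S₂/S₁ = (C_{A,2}/C_{A,1}).
= 1.41/4.74 = 0.297.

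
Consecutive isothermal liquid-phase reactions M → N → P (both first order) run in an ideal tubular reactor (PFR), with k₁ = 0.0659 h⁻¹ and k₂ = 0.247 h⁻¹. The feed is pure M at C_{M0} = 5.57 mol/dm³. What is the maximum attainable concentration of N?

For a first-order series the maximum intermediate yield is C_{N,max}/C_{M0} = (k₁/k₂)^[k₂/(k₂−k₁)].
= (0.0659/0.247)^(0.247/(0.247−0.0659)) = (0.2668)^(1.364) = 0.1650.
C_{N,max} = 0.1650×5.57 = 0.919 mol/dm³.

0.919 mol/dm³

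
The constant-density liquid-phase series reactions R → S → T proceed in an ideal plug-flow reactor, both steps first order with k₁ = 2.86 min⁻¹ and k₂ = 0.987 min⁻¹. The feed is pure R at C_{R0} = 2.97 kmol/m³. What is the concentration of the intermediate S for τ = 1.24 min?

For first-order series with pure R initially, C_S(τ) = k₁C_{R0}/(k₂−k₁)·(e^(−k₁τ) − e^(−k₂τ)).
e^(−k₁τ) = e^(−2.86×1.24) = e^(−3.546) = 0.02883; e^(−k₂τ) = e^(−1.224) = 0.2941.
C_S = 2.86×2.97/(0.987−2.86) × (0.02883−0.2941) = (-4.535)×(-0.2653) = 1.203 kmol/m³.

1.20 kmol/m³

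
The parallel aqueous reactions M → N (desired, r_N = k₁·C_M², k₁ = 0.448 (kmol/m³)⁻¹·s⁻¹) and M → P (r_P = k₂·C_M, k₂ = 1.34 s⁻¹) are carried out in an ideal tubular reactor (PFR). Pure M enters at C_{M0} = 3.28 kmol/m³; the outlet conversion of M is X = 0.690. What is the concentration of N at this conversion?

C_M = C_{M0}(1−X) = 1.017 kmol/m³.
Along a PFR/batch, dC_P/dC_M = −r_P/(r_N+r_P) = −k₂/(k₂+k₁·C_M).
Integrating from C_{M0} to C_M: C_P = (1.34/0.448)·ln[(1.34+0.448·3.28)/(1.34+0.448·1.02)] = 2.991·ln(2.809/1.796) = 1.339 kmol/m³.
Then C_N = (C_{M0}−C_M) − C_P = 2.263 − 1.339 = 0.9241 kmol/m³.

0.924 kmol/m³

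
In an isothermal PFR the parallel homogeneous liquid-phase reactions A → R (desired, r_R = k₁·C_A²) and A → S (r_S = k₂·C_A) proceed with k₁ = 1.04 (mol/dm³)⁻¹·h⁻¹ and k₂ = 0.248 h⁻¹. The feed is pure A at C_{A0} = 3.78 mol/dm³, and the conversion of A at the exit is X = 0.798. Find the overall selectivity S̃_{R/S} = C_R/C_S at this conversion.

8.11

C_A = C_{A0}(1−X) = 0.7636 mol/dm³.
Along a PFR/batch, dC_S/dC_A = −r_S/(r_R+r_S) = −k₂/(k₂+k₁·C_A).
Integrating from C_{A0} to C_A: C_S = (0.248/1.04)·ln[(0.248+1.04·3.78)/(0.248+1.04·0.764)] = 0.2385·ln(4.179/1.042) = 0.3312 mol/dm³.
Then C_R = (C_{A0}−C_A) − C_S = 3.016 − 0.3312 = 2.685 mol/dm³.
S̃_{R/S} = C_R/C_S = 2.685/0.3312 = 8.11.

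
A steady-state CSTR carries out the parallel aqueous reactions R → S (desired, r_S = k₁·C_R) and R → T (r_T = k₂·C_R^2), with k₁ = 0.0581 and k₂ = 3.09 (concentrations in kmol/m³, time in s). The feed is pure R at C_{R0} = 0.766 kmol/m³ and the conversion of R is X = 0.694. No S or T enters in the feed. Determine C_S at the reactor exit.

Exit C_R = C_{R0}(1−X) = 0.766×0.306 = 0.2344 kmol/m³.
In a CSTR the entire volume is at exit conditions, so r_S = 0.0581×0.2344 = 0.01362 and r_T = 3.09×0.2344^2 = 0.1698.
Fraction of consumed R going to S: r_S/(r_S+r_T) = 0.07426.
C_S = 0.07426·C_{R0}·X = 0.07426×0.766×0.694 = 0.0395 kmol/m³.

0.0395 kmol/m³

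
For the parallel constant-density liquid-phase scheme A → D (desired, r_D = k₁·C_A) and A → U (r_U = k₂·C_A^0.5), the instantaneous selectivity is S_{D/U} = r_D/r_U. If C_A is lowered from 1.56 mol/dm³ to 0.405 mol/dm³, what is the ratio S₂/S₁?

S_{D/U} = (k₁/k₂)·C_A^0.5, so S₂/S₁ = (C_{A,2}/C_{A,1})^0.5.
= (0.405/1.56)^0.5 = (0.2596)^0.5 = 0.510.
Selectivity toward D falls as C_A falls — high-concentration operation is favoured.

0.510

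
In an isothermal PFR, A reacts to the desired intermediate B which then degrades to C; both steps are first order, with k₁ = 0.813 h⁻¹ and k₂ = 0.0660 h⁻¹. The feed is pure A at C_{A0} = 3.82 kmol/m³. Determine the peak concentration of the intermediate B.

Evaluating C_B at τ_opt = ln(k₂/k₁)/(k₂−k₁) gives C_{B,max}/C_{A0} = (k₁/k₂)^[k₂/(k₂−k₁)].
= (0.813/0.0660)^(0.0660/(0.0660−0.813)) = (12.32)^(-0.08835) = 0.8010.
C_{B,max} = 0.8010×3.82 = 3.06 kmol/m³.

3.06 kmol/m³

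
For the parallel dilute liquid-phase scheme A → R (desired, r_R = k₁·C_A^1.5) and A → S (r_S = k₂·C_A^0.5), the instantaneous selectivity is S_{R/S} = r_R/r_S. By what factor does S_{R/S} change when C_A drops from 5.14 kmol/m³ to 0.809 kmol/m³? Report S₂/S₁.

0.157

S_{R/S} = (k₁/k₂)·C_A, so S₂/S₁ = (C_{A,2}/C_{A,1}).
= 0.809/5.14 = 0.157.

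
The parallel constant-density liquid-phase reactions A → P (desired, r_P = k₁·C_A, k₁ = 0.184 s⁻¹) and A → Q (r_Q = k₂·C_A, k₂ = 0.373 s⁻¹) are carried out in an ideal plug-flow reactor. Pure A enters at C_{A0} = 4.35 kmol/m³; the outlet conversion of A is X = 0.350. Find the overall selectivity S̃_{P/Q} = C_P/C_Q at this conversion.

0.493

C_A = C_{A0}(1−X) = 2.827 kmol/m³.
Both paths are first order in A, so the instantaneous fraction to P is constant: dC_P/d(−C_A) = k₁/(k₁+k₂) = 0.3303.
C_P = 0.3303·(C_{A0}−C_A) = 0.3303×1.522 = 0.503 kmol/m³.
C_Q = (C_{A0}−C_A)−C_P = 1.020 kmol/m³; S̃_{P/Q} = 0.5029/1.020 = 0.493.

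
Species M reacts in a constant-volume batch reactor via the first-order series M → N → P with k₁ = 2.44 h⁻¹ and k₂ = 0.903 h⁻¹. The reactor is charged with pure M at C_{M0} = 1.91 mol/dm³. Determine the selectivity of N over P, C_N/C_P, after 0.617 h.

The intermediate concentration in a first-order A→B→C sequence is C_N = k₁C_{M0}(e^(−k₁t) − e^(−k₂t))/(k₂−k₁).
e^(−k₁t) = e^(−2.44×0.617) = e^(−1.505) = 0.2219; e^(−k₂t) = e^(−0.5572) = 0.5728.
C_N = 2.44×1.91/(0.903−2.44) × (0.2219−0.5728) = (-3.032)×(-0.3509) = 1.064 mol/dm³.
C_M = C_{M0}e^(−k₁t) = 0.4238 mol/dm³, so C_P = C_{M0}−C_M−C_N = 0.4221 mol/dm³; C_N/C_P = 2.52.

2.52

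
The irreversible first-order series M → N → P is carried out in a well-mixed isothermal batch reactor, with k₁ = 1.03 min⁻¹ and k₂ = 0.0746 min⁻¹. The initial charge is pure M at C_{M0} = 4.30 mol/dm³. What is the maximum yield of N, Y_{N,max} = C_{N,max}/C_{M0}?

0.815

For a first-order series the maximum intermediate yield is C_{N,max}/C_{M0} = (k₁/k₂)^[k₂/(k₂−k₁)].
= (1.03/0.0746)^(0.0746/(0.0746−1.03)) = (13.81)^(-0.07808) = 0.8147.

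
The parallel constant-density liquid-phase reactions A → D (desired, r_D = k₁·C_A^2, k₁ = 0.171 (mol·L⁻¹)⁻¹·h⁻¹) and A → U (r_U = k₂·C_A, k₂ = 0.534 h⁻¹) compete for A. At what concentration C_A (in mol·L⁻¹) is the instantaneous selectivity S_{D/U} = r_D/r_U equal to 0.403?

1.26 mol·L⁻¹

S_{D/U} = (k₁/k₂)·C_A ⇒ C_A = S·k₂/k₁.
= 0.403×0.534/0.171 = 1.26 mol·L⁻¹.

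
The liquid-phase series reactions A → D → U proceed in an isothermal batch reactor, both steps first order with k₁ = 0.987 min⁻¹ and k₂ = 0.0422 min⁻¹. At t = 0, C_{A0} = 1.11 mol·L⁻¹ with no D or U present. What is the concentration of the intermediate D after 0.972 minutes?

0.669 mol·L⁻¹

The intermediate concentration in a first-order A→B→C sequence is C_D = k₁C_{A0}(e^(−k₁t) − e^(−k₂t))/(k₂−k₁).
e^(−k₁t) = e^(−0.987×0.972) = e^(−0.9594) = 0.3831; e^(−k₂t) = e^(−0.04102) = 0.9598.
C_D = 0.987×1.11/(0.0422−0.987) × (0.3831−0.9598) = (-1.160)×(-0.5767) = 0.6687 mol·L⁻¹.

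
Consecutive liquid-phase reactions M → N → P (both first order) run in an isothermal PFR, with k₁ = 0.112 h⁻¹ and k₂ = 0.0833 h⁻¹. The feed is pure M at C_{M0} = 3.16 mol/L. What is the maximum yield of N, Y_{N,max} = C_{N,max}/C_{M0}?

Evaluating C_N at τ_opt = ln(k₂/k₁)/(k₂−k₁) gives C_{N,max}/C_{M0} = (k₁/k₂)^[k₂/(k₂−k₁)].
= (0.112/0.0833)^(0.0833/(0.0833−0.112)) = (1.345)^(-2.902) = 0.4235.

0.423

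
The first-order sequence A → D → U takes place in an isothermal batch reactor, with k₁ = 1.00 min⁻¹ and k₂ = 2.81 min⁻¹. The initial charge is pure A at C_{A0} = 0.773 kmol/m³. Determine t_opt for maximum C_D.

For first-order series the maximum of C_D occurs at t_opt = ln(k₂/k₁)/(k₂−k₁).
= ln(2.81/1.00)/(2.81−1.00) = ln(2.810)/1.810 = 1.033/1.810 = 0.571 min.

0.571 min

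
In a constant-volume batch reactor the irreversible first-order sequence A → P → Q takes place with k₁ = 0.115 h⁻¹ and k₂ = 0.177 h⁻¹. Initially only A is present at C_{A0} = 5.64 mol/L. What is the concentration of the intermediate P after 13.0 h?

For first-order series with pure A initially, C_P(t) = k₁C_{A0}/(k₂−k₁)·(e^(−k₁t) − e^(−k₂t)).
e^(−k₁t) = e^(−0.115×13.0) = e^(−1.495) = 0.2242; e^(−k₂t) = e^(−2.301) = 0.1002.
C_P = 0.115×5.64/(0.177−0.115) × (0.2242−0.1002) = 10.46×0.1241 = 1.298 mol/L.

1.30 mol/L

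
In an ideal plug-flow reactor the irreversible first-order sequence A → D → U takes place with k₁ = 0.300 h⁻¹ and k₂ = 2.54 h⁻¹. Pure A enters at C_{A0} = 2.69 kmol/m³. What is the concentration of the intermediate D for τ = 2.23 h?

0.183 kmol/m³

For first-order series with pure A initially, C_D(τ) = k₁C_{A0}/(k₂−k₁)·(e^(−k₁τ) − e^(−k₂τ)).
e^(−k₁τ) = e^(−0.300×2.23) = e^(−0.6690) = 0.5122; e^(−k₂τ) = e^(−5.664) = 0.003468.
C_D = 0.300×2.69/(2.54−0.300) × (0.5122−0.003468) = 0.3603×0.5088 = 0.1833 kmol/m³.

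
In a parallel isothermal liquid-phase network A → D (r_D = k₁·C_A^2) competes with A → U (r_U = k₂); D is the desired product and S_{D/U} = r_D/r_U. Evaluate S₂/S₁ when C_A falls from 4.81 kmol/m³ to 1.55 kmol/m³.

0.104

S_{D/U} = (k₁/k₂)·C_A^2, so S₂/S₁ = (C_{A,2}/C_{A,1})^2.
= (1.55/4.81)^2 = (0.3222)^2 = 0.104.
Selectivity toward D falls as C_A falls — high-concentration operation is favoured.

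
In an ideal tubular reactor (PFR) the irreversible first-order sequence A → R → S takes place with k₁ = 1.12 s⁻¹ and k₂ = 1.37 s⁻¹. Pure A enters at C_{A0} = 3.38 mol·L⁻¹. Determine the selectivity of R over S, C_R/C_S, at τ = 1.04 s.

For first-order series with pure A initially, C_R(τ) = k₁C_{A0}/(k₂−k₁)·(e^(−k₁τ) − e^(−k₂τ)).
e^(−k₁τ) = e^(−1.12×1.04) = e^(−1.165) = 0.3120; e^(−k₂τ) = e^(−1.425) = 0.2406.
C_R = 1.12×3.38/(1.37−1.12) × (0.3120−0.2406) = 15.14×0.07143 = 1.082 mol·L⁻¹.
C_A = C_{A0}e^(−k₁τ) = 1.055 mol·L⁻¹, so C_S = C_{A0}−C_A−C_R = 1.244 mol·L⁻¹; C_R/C_S = 0.870.

0.870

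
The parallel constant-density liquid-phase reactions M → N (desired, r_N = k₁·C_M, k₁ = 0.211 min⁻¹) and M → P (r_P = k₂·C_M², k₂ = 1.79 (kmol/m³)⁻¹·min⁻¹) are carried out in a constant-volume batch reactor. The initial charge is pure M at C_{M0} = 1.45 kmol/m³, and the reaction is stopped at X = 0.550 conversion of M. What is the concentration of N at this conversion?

C_M = C_{M0}(1−X) = 0.6525 kmol/m³.
Along a PFR/batch, dC_N/dC_M = −r_N/(r_N+r_P) = −k₁/(k₁+k₂·C_M).
Integrating from C_{M0} to C_M: C_N = (0.211/1.79)·ln[(0.211+1.79·1.45)/(0.211+1.79·0.652)] = 0.1179·ln(2.806/1.379) = 0.08376 kmol/m³.

0.0838 kmol/m³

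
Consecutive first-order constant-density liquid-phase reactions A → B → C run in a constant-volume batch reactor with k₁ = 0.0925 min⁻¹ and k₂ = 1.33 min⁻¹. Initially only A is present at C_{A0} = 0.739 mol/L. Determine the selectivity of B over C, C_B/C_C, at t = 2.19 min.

0.451

Solving the coupled first-order balances gives C_B(t) = [k₁/(k₂−k₁)]·C_{A0}·(e^(−k₁t) − e^(−k₂t)).
e^(−k₁t) = e^(−0.0925×2.19) = e^(−0.2026) = 0.8166; e^(−k₂t) = e^(−2.913) = 0.05433.
C_B = 0.0925×0.739/(1.33−0.0925) × (0.8166−0.05433) = 0.05524×0.7623 = 0.04211 mol/L.
C_A = C_{A0}e^(−k₁t) = 0.6035 mol/L, so C_C = C_{A0}−C_A−C_B = 0.09341 mol/L; C_B/C_C = 0.451.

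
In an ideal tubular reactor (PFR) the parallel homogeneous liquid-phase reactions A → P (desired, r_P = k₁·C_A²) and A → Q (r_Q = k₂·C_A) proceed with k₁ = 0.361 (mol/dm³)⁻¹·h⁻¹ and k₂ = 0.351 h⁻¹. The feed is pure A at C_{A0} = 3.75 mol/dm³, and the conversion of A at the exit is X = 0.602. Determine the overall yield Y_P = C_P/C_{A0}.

C_A = C_{A0}(1−X) = 1.493 mol/dm³.
Along a PFR/batch, dC_Q/dC_A = −r_Q/(r_P+r_Q) = −k₂/(k₂+k₁·C_A).
Integrating from C_{A0} to C_A: C_Q = (0.351/0.361)·ln[(0.351+0.361·3.75)/(0.351+0.361·1.49)] = 0.9723·ln(1.705/0.8898) = 0.6322 mol/dm³.
Then C_P = (C_{A0}−C_A) − C_Q = 2.257 − 0.6322 = 1.625 mol/dm³.
Y_P = C_P/C_{A0} = 1.625/3.75 = 0.433.

0.433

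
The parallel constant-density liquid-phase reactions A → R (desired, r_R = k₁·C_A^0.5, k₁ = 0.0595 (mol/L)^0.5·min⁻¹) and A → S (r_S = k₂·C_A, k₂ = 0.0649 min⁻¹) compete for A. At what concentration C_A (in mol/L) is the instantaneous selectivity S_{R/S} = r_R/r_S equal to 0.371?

6.11 mol/L

S_{R/S} = (k₁/k₂)·C_A^-0.5 ⇒ C_A = (S·k₂/k₁)^(-2).
= (0.371×0.0649/0.0595)^(-2) = (0.4047)^(-2) = 6.11 mol/L.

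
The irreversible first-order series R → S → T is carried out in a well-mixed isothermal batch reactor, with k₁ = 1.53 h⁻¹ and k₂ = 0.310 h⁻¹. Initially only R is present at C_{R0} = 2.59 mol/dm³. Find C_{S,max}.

1.73 mol/dm³

Evaluating C_S at t_opt = ln(k₂/k₁)/(k₂−k₁) gives C_{S,max}/C_{R0} = (k₁/k₂)^[k₂/(k₂−k₁)].
= (1.53/0.310)^(0.310/(0.310−1.53)) = (4.935)^(-0.2541) = 0.6665.
C_{S,max} = 0.6665×2.59 = 1.73 mol/dm³.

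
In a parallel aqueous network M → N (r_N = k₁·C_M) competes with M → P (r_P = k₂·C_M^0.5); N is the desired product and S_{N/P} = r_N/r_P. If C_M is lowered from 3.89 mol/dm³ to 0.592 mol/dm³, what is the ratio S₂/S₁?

S_{N/P} = (k₁/k₂)·C_M^0.5, so S₂/S₁ = (C_{M,2}/C_{M,1})^0.5.
= (0.592/3.89)^0.5 = (0.1522)^0.5 = 0.390.

0.390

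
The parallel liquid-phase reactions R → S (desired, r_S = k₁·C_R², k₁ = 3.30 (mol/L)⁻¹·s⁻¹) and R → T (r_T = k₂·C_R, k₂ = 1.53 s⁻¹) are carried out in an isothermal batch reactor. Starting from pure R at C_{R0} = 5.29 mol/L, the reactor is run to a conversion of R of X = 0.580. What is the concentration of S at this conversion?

2.71 mol/L

C_R = C_{R0}(1−X) = 2.222 mol/L.
Along a PFR/batch, dC_T/dC_R = −r_T/(r_S+r_T) = −k₂/(k₂+k₁·C_R).
Integrating from C_{R0} to C_R: C_T = (1.53/3.30)·ln[(1.53+3.30·5.29)/(1.53+3.30·2.22)] = 0.4636·ln(18.99/8.862) = 0.3533 mol/L.
Then C_S = (C_{R0}−C_R) − C_T = 3.068 − 0.3533 = 2.715 mol/L.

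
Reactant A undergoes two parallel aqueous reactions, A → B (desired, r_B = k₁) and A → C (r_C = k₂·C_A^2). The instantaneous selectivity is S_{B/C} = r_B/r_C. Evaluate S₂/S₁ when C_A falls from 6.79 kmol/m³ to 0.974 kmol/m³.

48.6

S_{B/C} = (k₁/k₂)·C_A^-2, so S₂/S₁ = (C_{A,2}/C_{A,1})^-2.
= (0.974/6.79)^(-2) = (0.1434)^(-2) = 48.6.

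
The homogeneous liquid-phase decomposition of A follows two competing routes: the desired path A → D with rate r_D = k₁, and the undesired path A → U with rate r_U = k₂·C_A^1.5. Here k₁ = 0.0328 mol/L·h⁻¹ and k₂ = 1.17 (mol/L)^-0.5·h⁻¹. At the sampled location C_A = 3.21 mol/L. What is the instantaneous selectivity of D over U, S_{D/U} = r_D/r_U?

S_{D/U} = r_D/r_U = (k₁)/(k₂·C_A^1.5) = (k₁/k₂)·C_A^-1.5.
= (0.0328) / (1.17×3.210^1.5) = 0.03280/6.729 = 0.00487.
The undesired path is higher order in A, so low C_A (CSTR or dilute feed) favours D.

0.00487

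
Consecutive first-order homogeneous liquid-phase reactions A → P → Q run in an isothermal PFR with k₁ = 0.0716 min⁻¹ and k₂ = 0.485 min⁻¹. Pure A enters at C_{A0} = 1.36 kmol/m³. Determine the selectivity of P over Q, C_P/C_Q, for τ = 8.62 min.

The intermediate concentration in a first-order A→B→C sequence is C_P = k₁C_{A0}(e^(−k₁τ) − e^(−k₂τ))/(k₂−k₁).
e^(−k₁τ) = e^(−0.0716×8.62) = e^(−0.6172) = 0.5395; e^(−k₂τ) = e^(−4.181) = 0.01529.
C_P = 0.0716×1.36/(0.485−0.0716) × (0.5395−0.01529) = 0.2355×0.5242 = 0.1235 kmol/m³.
C_A = C_{A0}e^(−k₁τ) = 0.7337 kmol/m³, so C_Q = C_{A0}−C_A−C_P = 0.5029 kmol/m³; C_P/C_Q = 0.246.

0.246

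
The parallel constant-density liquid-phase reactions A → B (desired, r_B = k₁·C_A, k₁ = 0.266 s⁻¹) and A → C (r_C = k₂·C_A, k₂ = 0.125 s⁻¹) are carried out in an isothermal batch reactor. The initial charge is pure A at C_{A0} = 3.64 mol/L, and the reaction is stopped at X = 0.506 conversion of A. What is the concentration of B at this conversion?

1.25 mol/L

C_A = C_{A0}(1−X) = 1.798 mol/L.
Both paths are first order in A, so the instantaneous fraction to B is constant: dC_B/d(−C_A) = k₁/(k₁+k₂) = 0.6803.
C_B = 0.6803·(C_{A0}−C_A) = 0.6803×1.842 = 1.25 mol/L.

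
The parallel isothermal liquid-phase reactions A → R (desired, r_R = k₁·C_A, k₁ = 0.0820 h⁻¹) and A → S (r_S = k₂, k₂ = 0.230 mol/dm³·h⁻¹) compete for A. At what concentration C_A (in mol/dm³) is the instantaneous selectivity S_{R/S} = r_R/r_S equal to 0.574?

S_{R/S} = (k₁/k₂)·C_A ⇒ C_A = S·k₂/k₁.
= 0.574×0.230/0.0820 = 1.61 mol/dm³.

1.61 mol/dm³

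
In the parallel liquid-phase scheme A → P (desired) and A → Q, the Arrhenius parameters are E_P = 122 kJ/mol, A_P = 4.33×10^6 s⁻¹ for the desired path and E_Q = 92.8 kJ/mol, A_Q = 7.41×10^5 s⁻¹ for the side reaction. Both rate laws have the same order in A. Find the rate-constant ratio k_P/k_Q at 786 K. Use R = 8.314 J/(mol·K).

0.0670

With equal orders, S_{P/Q} = k_P/k_Q = (A_P/A_Q)·exp[(E_Q−E_P)/(RT)].
(E_Q−E_P)/(RT) = (92.8−122)×10³/(8.314×786) = -29200/6535 = -4.468.
k_P/k_Q = (4.33×10^6/7.41×10^5)·exp(-4.468) = 5.843 × 0.01147 = 0.0670.
Since E_P > E_Q, raising the temperature improves selectivity toward P.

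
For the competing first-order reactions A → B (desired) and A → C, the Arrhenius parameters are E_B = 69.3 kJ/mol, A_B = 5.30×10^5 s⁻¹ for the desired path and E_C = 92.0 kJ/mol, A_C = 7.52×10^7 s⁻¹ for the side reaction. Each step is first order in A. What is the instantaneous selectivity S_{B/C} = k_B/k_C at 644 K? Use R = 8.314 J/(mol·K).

With equal orders, S_{B/C} = k_B/k_C = (A_B/A_C)·exp[(E_C−E_B)/(RT)].
(E_C−E_B)/(RT) = (92.0−69.3)×10³/(8.314×644) = 22700/5354 = 4.240.
k_B/k_C = (5.30×10^5/7.52×10^7)·exp(4.240) = 0.007048 × 69.38 = 0.489.
Since E_B < E_C, lowering the temperature improves selectivity toward B.

0.489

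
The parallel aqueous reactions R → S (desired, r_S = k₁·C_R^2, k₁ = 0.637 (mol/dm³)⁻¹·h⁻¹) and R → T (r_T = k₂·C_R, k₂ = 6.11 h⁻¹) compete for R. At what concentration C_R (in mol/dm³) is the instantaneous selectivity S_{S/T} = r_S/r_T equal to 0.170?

S_{S/T} = (k₁/k₂)·C_R ⇒ C_R = S·k₂/k₁.
= 0.170×6.11/0.637 = 1.63 mol/dm³.

1.63 mol/dm³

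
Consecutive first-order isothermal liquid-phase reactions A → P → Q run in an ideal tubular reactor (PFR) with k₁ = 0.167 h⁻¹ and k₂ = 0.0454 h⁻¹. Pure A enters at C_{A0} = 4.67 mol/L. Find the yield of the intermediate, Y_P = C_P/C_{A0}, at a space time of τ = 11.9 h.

Solving the coupled first-order balances gives C_P(τ) = [k₁/(k₂−k₁)]·C_{A0}·(e^(−k₁τ) − e^(−k₂τ)).
e^(−k₁τ) = e^(−0.167×11.9) = e^(−1.987) = 0.1371; e^(−k₂τ) = e^(−0.5403) = 0.5826.
C_P = 0.167×4.67/(0.0454−0.167) × (0.1371−0.5826) = (-6.414)×(-0.4455) = 2.857 mol/L.
Y_P = C_P/C_{A0} = 2.857/4.67 = 0.612.

0.612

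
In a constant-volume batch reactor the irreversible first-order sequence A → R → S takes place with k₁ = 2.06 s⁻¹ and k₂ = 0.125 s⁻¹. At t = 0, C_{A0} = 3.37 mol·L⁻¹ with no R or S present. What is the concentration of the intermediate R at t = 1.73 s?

For first-order series with pure A initially, C_R(t) = k₁C_{A0}/(k₂−k₁)·(e^(−k₁t) − e^(−k₂t)).
e^(−k₁t) = e^(−2.06×1.73) = e^(−3.564) = 0.02833; e^(−k₂t) = e^(−0.2162) = 0.8055.
C_R = 2.06×3.37/(0.125−2.06) × (0.02833−0.8055) = (-3.588)×(-0.7772) = 2.788 mol·L⁻¹.

2.79 mol·L⁻¹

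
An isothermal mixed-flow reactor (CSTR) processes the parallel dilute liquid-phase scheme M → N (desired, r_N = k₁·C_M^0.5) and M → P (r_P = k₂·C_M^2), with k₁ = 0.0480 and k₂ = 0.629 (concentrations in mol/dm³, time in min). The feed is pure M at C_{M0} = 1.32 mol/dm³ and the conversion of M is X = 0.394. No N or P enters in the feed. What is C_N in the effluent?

0.0501 mol/dm³

Exit C_M = C_{M0}(1−X) = 1.32×0.606 = 0.7999 mol/dm³.
A CSTR operates uniformly at the exit composition, giving r_N = 0.04293 and r_P = 0.4025 (each k·C_M^n at C_M = 0.7999).
Fraction of consumed M going to N: r_N/(r_N+r_P) = 0.09638.
C_N = 0.09638·C_{M0}·X = 0.09638×1.32×0.394 = 0.0501 mol/dm³.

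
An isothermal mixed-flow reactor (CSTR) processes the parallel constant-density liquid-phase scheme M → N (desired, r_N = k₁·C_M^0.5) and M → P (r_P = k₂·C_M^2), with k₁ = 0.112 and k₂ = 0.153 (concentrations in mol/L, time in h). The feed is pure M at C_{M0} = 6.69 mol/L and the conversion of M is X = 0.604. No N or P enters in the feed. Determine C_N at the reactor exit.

0.586 mol/L

Exit C_M = C_{M0}(1−X) = 6.69×0.396 = 2.649 mol/L.
A CSTR operates uniformly at the exit composition, giving r_N = 0.1823 and r_P = 1.074 (each k·C_M^n at C_M = 2.649).
Fraction of consumed M going to N: r_N/(r_N+r_P) = 0.1451.
C_N = 0.1451·C_{M0}·X = 0.1451×6.69×0.604 = 0.586 mol/L.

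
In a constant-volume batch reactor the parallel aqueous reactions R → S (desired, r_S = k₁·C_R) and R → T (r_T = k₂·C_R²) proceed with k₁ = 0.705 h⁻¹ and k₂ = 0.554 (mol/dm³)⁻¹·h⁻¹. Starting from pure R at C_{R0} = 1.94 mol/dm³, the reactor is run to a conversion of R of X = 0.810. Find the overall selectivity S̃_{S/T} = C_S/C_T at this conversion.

C_R = C_{R0}(1−X) = 0.3686 mol/dm³.
Along a PFR/batch, dC_S/dC_R = −r_S/(r_S+r_T) = −k₁/(k₁+k₂·C_R).
Integrating from C_{R0} to C_R: C_S = (0.705/0.554)·ln[(0.705+0.554·1.94)/(0.705+0.554·0.369)] = 1.273·ln(1.780/0.9092) = 0.8547 mol/dm³.
C_T = (C_{R0}−C_R)−C_S = 0.7167 mol/dm³; S̃_{S/T} = 0.8547/0.7167 = 1.19.

1.19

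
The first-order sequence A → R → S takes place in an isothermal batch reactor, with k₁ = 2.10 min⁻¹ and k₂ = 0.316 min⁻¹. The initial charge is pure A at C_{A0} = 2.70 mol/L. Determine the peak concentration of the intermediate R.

For a first-order series the maximum intermediate yield is C_{R,max}/C_{A0} = (k₁/k₂)^[k₂/(k₂−k₁)].
= (2.10/0.316)^(0.316/(0.316−2.10)) = (6.646)^(-0.1771) = 0.7150.
C_{R,max} = 0.7150×2.70 = 1.93 mol/L.

1.93 mol/L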